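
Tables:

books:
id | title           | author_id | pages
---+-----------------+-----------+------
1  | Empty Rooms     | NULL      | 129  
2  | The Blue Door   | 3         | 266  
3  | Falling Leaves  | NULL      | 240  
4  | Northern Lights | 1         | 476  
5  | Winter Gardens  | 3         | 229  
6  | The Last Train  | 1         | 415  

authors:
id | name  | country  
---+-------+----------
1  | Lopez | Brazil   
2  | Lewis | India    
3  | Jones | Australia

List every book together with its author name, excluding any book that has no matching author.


INNER JOIN keeps only books rows whose author_id matches an id in authors. Walk through each book:
  - book 1 (Empty Rooms): author_id=NULL, no match -> dropped
  - book 2 (The Blue Door): author_id=3 -> matches Jones
  - book 3 (Falling Leaves): author_id=NULL, no match -> dropped
  - book 4 (Northern Lights): author_id=1 -> matches Lopez
  - book 5 (Winter Gardens): author_id=3 -> matches Jones
  - book 6 (The Last Train): author_id=1 -> matches Lopez
So 2 of 6 rows are dropped.

SQL:
SELECT a.title, b.name AS author
FROM books a
INNER JOIN authors b ON a.author_id = b.id

Result:
title           | author
----------------+-------
The Blue Door   | Jones 
Northern Lights | Lopez 
Winter Gardens  | Jones 
The Last Train  | Lopez 


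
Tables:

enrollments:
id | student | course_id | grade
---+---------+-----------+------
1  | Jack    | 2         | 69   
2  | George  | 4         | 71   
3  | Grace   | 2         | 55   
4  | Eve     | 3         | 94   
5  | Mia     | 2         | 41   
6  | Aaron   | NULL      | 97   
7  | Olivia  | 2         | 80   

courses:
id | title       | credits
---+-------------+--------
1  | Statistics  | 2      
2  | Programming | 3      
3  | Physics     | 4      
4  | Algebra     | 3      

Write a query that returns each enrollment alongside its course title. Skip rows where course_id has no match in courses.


INNER JOIN keeps only enrollments rows whose course_id matches an id in courses. Walk through each enrollment:
  - enrollment 1 (Jack): course_id=2 -> matches Programming
  - enrollment 2 (George): course_id=4 -> matches Algebra
  - enrollment 3 (Grace): course_id=2 -> matches Programming
  - enrollment 4 (Eve): course_id=3 -> matches Physics
  - enrollment 5 (Mia): course_id=2 -> matches Programming
  - enrollment 6 (Aaron): course_id=NULL, no match -> dropped
  - enrollment 7 (Olivia): course_id=2 -> matches Programming
So 1 of 7 rows is dropped.

SQL:
SELECT a.student, b.title AS course
FROM enrollments a
INNER JOIN courses b ON a.course_id = b.id

Result:
student | course     
--------+------------
Jack    | Programming
George  | Algebra    
Grace   | Programming
Eve     | Physics    
Mia     | Programming
Olivia  | Programming


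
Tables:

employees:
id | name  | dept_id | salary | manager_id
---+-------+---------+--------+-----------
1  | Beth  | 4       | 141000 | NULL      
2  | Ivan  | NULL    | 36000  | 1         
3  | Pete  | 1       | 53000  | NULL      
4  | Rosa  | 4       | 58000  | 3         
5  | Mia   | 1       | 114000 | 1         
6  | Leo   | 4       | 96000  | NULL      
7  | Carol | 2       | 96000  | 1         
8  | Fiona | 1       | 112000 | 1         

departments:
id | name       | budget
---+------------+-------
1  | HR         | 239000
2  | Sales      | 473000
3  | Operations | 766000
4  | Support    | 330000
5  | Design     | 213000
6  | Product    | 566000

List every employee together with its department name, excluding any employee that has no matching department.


INNER JOIN keeps only employees rows whose dept_id matches an id in departments. Walk through each employee:
  - employee 1 (Beth): dept_id=4 -> matches Support
  - employee 2 (Ivan): dept_id=NULL, no match -> dropped
  - employee 3 (Pete): dept_id=1 -> matches HR
  - employee 4 (Rosa): dept_id=4 -> matches Support
  - employee 5 (Mia): dept_id=1 -> matches HR
  - employee 6 (Leo): dept_id=4 -> matches Support
  - employee 7 (Carol): dept_id=2 -> matches Sales
  - employee 8 (Fiona): dept_id=1 -> matches HR
So 1 of 8 rows is dropped.

SQL:
SELECT a.name, b.name AS department
FROM employees a
INNER JOIN departments b ON a.dept_id = b.id

Result:
name  | department
------+-----------
Beth  | Support   
Pete  | HR        
Rosa  | Support   
Mia   | HR        
Leo   | Support   
Carol | Sales     
Fiona | HR        


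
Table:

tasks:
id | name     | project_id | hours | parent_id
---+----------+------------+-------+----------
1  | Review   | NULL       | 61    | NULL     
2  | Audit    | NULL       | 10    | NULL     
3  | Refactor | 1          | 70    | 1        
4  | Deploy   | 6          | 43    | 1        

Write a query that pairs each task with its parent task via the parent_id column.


This is a self-join: tasks is joined to a second copy of itself, matching each row's parent_id to another row's id. Use LEFT JOIN so rows with parent_id=NULL are kept.
  - task 1 (Review): parent_id=NULL -> NULL
  - task 2 (Audit): parent_id=NULL -> NULL
  - task 3 (Refactor): parent_id=1 -> Review
  - task 4 (Deploy): parent_id=1 -> Review

SQL:
SELECT a.name AS item, b.name AS parent
FROM tasks a
LEFT JOIN tasks b ON a.parent_id = b.id

Result:
item     | parent
---------+-------
Review   | NULL  
Audit    | NULL  
Refactor | Review
Deploy   | Review


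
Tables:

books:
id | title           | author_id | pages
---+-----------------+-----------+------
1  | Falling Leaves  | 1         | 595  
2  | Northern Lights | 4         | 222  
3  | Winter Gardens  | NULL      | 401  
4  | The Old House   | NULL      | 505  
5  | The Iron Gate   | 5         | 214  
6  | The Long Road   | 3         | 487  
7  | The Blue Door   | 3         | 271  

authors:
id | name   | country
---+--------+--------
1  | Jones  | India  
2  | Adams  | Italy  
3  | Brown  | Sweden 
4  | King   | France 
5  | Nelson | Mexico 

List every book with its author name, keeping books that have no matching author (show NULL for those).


LEFT JOIN keeps every row from books (the left table); where author_id has no match in authors, the author columns become NULL. Walk through each book:
  - book 1 (Falling Leaves): author_id=1 -> matches Jones
  - book 2 (Northern Lights): author_id=4 -> matches King
  - book 3 (Winter Gardens): author_id=NULL, no match -> kept with NULL
  - book 4 (The Old House): author_id=NULL, no match -> kept with NULL
  - book 5 (The Iron Gate): author_id=5 -> matches Nelson
  - book 6 (The Long Road): author_id=3 -> matches Brown
  - book 7 (The Blue Door): author_id=3 -> matches Brown
All 7 rows appear; 2 have NULL author.

SQL:
SELECT a.title, b.name AS author
FROM books a
LEFT JOIN authors b ON a.author_id = b.id

Result:
title           | author
----------------+-------
Falling Leaves  | Jones 
Northern Lights | King  
Winter Gardens  | NULL  
The Old House   | NULL  
The Iron Gate   | Nelson
The Long Road   | Brown 
The Blue Door   | Brown 


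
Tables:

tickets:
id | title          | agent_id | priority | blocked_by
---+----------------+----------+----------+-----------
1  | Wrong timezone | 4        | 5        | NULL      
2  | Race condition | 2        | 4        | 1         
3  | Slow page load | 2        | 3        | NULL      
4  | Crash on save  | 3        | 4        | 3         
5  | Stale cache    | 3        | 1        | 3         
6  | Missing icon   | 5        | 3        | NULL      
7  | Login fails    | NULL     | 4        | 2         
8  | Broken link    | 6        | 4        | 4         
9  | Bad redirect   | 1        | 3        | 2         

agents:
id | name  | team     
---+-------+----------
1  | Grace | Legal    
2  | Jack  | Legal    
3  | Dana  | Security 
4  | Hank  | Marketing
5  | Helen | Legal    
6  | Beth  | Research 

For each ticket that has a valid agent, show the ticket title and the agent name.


INNER JOIN keeps only tickets rows whose agent_id matches an id in agents. Walk through each ticket:
  - ticket 1 (Wrong timezone): agent_id=4 -> matches Hank
  - ticket 2 (Race condition): agent_id=2 -> matches Jack
  - ticket 3 (Slow page load): agent_id=2 -> matches Jack
  - ticket 4 (Crash on save): agent_id=3 -> matches Dana
  - ticket 5 (Stale cache): agent_id=3 -> matches Dana
  - ticket 6 (Missing icon): agent_id=5 -> matches Helen
  - ticket 7 (Login fails): agent_id=NULL, no match -> dropped
  - ticket 8 (Broken link): agent_id=6 -> matches Beth
  - ticket 9 (Bad redirect): agent_id=1 -> matches Grace
So 1 of 9 rows is dropped.

SQL:
SELECT a.title, b.name AS agent
FROM tickets a
INNER JOIN agents b ON a.agent_id = b.id

Result:
title          | agent
---------------+------
Wrong timezone | Hank 
Race condition | Jack 
Slow page load | Jack 
Crash on save  | Dana 
Stale cache    | Dana 
Missing icon   | Helen
Broken link    | Beth 
Bad redirect   | Grace


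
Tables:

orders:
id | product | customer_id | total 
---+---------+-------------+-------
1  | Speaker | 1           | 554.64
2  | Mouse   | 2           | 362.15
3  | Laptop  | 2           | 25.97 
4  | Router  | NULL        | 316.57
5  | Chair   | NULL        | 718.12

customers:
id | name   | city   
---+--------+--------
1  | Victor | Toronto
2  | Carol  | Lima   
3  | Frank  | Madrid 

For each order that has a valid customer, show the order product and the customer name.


INNER JOIN keeps only orders rows whose customer_id matches an id in customers. Walk through each order:
  - order 1 (Speaker): customer_id=1 -> matches Victor
  - order 2 (Mouse): customer_id=2 -> matches Carol
  - order 3 (Laptop): customer_id=2 -> matches Carol
  - order 4 (Router): customer_id=NULL, no match -> dropped
  - order 5 (Chair): customer_id=NULL, no match -> dropped
So 2 of 5 rows are dropped.

SQL:
SELECT a.product, b.name AS customer
FROM orders a
INNER JOIN customers b ON a.customer_id = b.id

Result:
product | customer
--------+---------
Speaker | Victor  
Mouse   | Carol   
Laptop  | Carol   


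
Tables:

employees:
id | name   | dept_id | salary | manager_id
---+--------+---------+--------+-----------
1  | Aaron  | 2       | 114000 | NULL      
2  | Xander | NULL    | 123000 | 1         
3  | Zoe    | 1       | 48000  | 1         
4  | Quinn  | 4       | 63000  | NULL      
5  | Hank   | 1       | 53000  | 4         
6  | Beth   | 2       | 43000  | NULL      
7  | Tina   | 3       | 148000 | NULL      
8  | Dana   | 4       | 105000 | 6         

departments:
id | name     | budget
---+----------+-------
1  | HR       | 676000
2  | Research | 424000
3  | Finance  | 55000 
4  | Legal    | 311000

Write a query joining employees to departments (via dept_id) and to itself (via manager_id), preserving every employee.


Two LEFT JOINs from the same base table employees: one to departments via dept_id, one to employees itself via manager_id. Both are LEFT so every employee is preserved.
Match against departments:
  - employee 1 (Aaron): dept_id=2 -> matches Research
  - employee 2 (Xander): dept_id=NULL, no match -> kept with NULL
  - employee 3 (Zoe): dept_id=1 -> matches HR
  - employee 4 (Quinn): dept_id=4 -> matches Legal
  - employee 5 (Hank): dept_id=1 -> matches HR
  - employee 6 (Beth): dept_id=2 -> matches Research
  - employee 7 (Tina): dept_id=3 -> matches Finance
  - employee 8 (Dana): dept_id=4 -> matches Legal
Match against employees (self):
  - employee 1 (Aaron): manager_id=NULL -> NULL
  - employee 2 (Xander): manager_id=1 -> Aaron
  - employee 3 (Zoe): manager_id=1 -> Aaron
  - employee 4 (Quinn): manager_id=NULL -> NULL
  - employee 5 (Hank): manager_id=4 -> Quinn
  - employee 6 (Beth): manager_id=NULL -> NULL
  - employee 7 (Tina): manager_id=NULL -> NULL
  - employee 8 (Dana): manager_id=6 -> Beth

SQL:
SELECT a.name, b.name AS department, c.name AS manager
FROM employees a
LEFT JOIN departments b ON a.dept_id = b.id
LEFT JOIN employees c ON a.manager_id = c.id

Result:
name   | department | manager
-------+------------+--------
Aaron  | Research   | NULL   
Xander | NULL       | Aaron  
Zoe    | HR         | Aaron  
Quinn  | Legal      | NULL   
Hank   | HR         | Quinn  
Beth   | Research   | NULL   
Tina   | Finance    | NULL   
Dana   | Legal      | Beth   


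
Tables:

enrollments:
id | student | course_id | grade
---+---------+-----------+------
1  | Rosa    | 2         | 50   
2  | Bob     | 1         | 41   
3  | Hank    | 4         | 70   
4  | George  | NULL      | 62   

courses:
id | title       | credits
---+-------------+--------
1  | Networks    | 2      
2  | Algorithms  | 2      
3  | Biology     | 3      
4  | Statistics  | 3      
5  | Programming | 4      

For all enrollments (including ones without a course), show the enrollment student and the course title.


LEFT JOIN keeps every row from enrollments (the left table); where course_id has no match in courses, the course columns become NULL. Walk through each enrollment:
  - enrollment 1 (Rosa): course_id=2 -> matches Algorithms
  - enrollment 2 (Bob): course_id=1 -> matches Networks
  - enrollment 3 (Hank): course_id=4 -> matches Statistics
  - enrollment 4 (George): course_id=NULL, no match -> kept with NULL
All 4 rows appear; 1 has NULL course.

SQL:
SELECT a.student, b.title AS course
FROM enrollments a
LEFT JOIN courses b ON a.course_id = b.id

Result:
student | course    
--------+-----------
Rosa    | Algorithms
Bob     | Networks  
Hank    | Statistics
George  | NULL      


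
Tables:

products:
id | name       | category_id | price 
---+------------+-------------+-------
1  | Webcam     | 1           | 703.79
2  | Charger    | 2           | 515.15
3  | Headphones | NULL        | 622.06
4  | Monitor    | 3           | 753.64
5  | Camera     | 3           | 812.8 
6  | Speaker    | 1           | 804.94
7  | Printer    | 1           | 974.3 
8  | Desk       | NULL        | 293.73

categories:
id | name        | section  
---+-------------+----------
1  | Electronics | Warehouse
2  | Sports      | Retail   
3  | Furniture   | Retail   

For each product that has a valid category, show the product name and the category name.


INNER JOIN keeps only products rows whose category_id matches an id in categories. Walk through each product:
  - product 1 (Webcam): category_id=1 -> matches Electronics
  - product 2 (Charger): category_id=2 -> matches Sports
  - product 3 (Headphones): category_id=NULL, no match -> dropped
  - product 4 (Monitor): category_id=3 -> matches Furniture
  - product 5 (Camera): category_id=3 -> matches Furniture
  - product 6 (Speaker): category_id=1 -> matches Electronics
  - product 7 (Printer): category_id=1 -> matches Electronics
  - product 8 (Desk): category_id=NULL, no match -> dropped
So 2 of 8 rows are dropped.

SQL:
SELECT a.name, b.name AS category
FROM products a
INNER JOIN categories b ON a.category_id = b.id

Result:
name    | category   
--------+------------
Webcam  | Electronics
Charger | Sports     
Monitor | Furniture  
Camera  | Furniture  
Speaker | Electronics
Printer | Electronics


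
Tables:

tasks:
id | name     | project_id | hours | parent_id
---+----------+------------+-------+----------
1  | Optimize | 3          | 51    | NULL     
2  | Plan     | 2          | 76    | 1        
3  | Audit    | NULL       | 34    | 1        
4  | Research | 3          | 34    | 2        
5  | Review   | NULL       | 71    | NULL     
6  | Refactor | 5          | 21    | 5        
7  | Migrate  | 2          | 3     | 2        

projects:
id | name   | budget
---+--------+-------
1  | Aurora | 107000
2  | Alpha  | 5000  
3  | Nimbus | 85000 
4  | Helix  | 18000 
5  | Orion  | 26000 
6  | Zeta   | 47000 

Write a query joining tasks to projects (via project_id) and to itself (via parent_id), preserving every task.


Two LEFT JOINs from the same base table tasks: one to projects via project_id, one to tasks itself via parent_id. Both are LEFT so every task is preserved.
Match against projects:
  - task 1 (Optimize): project_id=3 -> matches Nimbus
  - task 2 (Plan): project_id=2 -> matches Alpha
  - task 3 (Audit): project_id=NULL, no match -> kept with NULL
  - task 4 (Research): project_id=3 -> matches Nimbus
  - task 5 (Review): project_id=NULL, no match -> kept with NULL
  - task 6 (Refactor): project_id=5 -> matches Orion
  - task 7 (Migrate): project_id=2 -> matches Alpha
Match against tasks (self):
  - task 1 (Optimize): parent_id=NULL -> NULL
  - task 2 (Plan): parent_id=1 -> Optimize
  - task 3 (Audit): parent_id=1 -> Optimize
  - task 4 (Research): parent_id=2 -> Plan
  - task 5 (Review): parent_id=NULL -> NULL
  - task 6 (Refactor): parent_id=5 -> Review
  - task 7 (Migrate): parent_id=2 -> Plan

SQL:
SELECT a.name, b.name AS project, c.name AS parent
FROM tasks a
LEFT JOIN projects b ON a.project_id = b.id
LEFT JOIN tasks c ON a.parent_id = c.id

Result:
name     | project | parent  
---------+---------+---------
Optimize | Nimbus  | NULL    
Plan     | Alpha   | Optimize
Audit    | NULL    | Optimize
Research | Nimbus  | Plan    
Review   | NULL    | NULL    
Refactor | Orion   | Review  
Migrate  | Alpha   | Plan    


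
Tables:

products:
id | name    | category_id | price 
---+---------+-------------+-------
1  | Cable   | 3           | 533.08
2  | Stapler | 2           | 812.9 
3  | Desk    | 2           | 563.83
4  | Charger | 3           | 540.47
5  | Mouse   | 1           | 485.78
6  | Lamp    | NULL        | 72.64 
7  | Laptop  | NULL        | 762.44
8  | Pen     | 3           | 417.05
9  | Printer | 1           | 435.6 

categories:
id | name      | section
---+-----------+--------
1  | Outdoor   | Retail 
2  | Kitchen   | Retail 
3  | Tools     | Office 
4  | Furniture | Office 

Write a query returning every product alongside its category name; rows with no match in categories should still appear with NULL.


LEFT JOIN keeps every row from products (the left table); where category_id has no match in categories, the category columns become NULL. Walk through each product:
  - product 1 (Cable): category_id=3 -> matches Tools
  - product 2 (Stapler): category_id=2 -> matches Kitchen
  - product 3 (Desk): category_id=2 -> matches Kitchen
  - product 4 (Charger): category_id=3 -> matches Tools
  - product 5 (Mouse): category_id=1 -> matches Outdoor
  - product 6 (Lamp): category_id=NULL, no match -> kept with NULL
  - product 7 (Laptop): category_id=NULL, no match -> kept with NULL
  - product 8 (Pen): category_id=3 -> matches Tools
  - product 9 (Printer): category_id=1 -> matches Outdoor
All 9 rows appear; 2 have NULL category.

SQL:
SELECT a.name, b.name AS category
FROM products a
LEFT JOIN categories b ON a.category_id = b.id

Result:
name    | category
--------+---------
Cable   | Tools   
Stapler | Kitchen 
Desk    | Kitchen 
Charger | Tools   
Mouse   | Outdoor 
Lamp    | NULL    
Laptop  | NULL    
Pen     | Tools   
Printer | Outdoor 


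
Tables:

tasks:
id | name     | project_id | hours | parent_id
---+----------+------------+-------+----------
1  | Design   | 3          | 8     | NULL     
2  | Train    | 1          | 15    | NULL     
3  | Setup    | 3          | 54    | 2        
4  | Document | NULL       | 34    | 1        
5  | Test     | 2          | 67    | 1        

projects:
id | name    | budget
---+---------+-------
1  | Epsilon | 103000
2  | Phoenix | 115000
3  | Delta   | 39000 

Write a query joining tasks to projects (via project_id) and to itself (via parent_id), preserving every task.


Two LEFT JOINs from the same base table tasks: one to projects via project_id, one to tasks itself via parent_id. Both are LEFT so every task is preserved.
Match against projects:
  - task 1 (Design): project_id=3 -> matches Delta
  - task 2 (Train): project_id=1 -> matches Epsilon
  - task 3 (Setup): project_id=3 -> matches Delta
  - task 4 (Document): project_id=NULL, no match -> kept with NULL
  - task 5 (Test): project_id=2 -> matches Phoenix
Match against tasks (self):
  - task 1 (Design): parent_id=NULL -> NULL
  - task 2 (Train): parent_id=NULL -> NULL
  - task 3 (Setup): parent_id=2 -> Train
  - task 4 (Document): parent_id=1 -> Design
  - task 5 (Test): parent_id=1 -> Design

SQL:
SELECT a.name, b.name AS project, c.name AS parent
FROM tasks a
LEFT JOIN projects b ON a.project_id = b.id
LEFT JOIN tasks c ON a.parent_id = c.id

Result:
name     | project | parent
---------+---------+-------
Design   | Delta   | NULL  
Train    | Epsilon | NULL  
Setup    | Delta   | Train 
Document | NULL    | Design
Test     | Phoenix | Design


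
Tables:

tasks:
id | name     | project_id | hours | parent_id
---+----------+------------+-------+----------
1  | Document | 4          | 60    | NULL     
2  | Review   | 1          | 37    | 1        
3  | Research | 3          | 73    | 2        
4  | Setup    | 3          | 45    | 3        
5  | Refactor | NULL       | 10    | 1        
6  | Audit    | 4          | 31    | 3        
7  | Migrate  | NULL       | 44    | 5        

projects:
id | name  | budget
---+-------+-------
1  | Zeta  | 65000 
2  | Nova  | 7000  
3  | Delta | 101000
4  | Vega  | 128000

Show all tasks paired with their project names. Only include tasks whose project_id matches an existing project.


INNER JOIN keeps only tasks rows whose project_id matches an id in projects. Walk through each task:
  - task 1 (Document): project_id=4 -> matches Vega
  - task 2 (Review): project_id=1 -> matches Zeta
  - task 3 (Research): project_id=3 -> matches Delta
  - task 4 (Setup): project_id=3 -> matches Delta
  - task 5 (Refactor): project_id=NULL, no match -> dropped
  - task 6 (Audit): project_id=4 -> matches Vega
  - task 7 (Migrate): project_id=NULL, no match -> dropped
So 2 of 7 rows are dropped.

SQL:
SELECT a.name, b.name AS project
FROM tasks a
INNER JOIN projects b ON a.project_id = b.id

Result:
name     | project
---------+--------
Document | Vega   
Review   | Zeta   
Research | Delta  
Setup    | Delta  
Audit    | Vega   


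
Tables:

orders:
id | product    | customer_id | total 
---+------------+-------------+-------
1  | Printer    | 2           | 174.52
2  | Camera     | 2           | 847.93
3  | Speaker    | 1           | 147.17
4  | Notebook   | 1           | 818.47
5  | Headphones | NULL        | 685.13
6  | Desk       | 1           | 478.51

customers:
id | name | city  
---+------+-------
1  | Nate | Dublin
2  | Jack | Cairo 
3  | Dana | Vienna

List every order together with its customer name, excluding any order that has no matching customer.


INNER JOIN keeps only orders rows whose customer_id matches an id in customers. Walk through each order:
  - order 1 (Printer): customer_id=2 -> matches Jack
  - order 2 (Camera): customer_id=2 -> matches Jack
  - order 3 (Speaker): customer_id=1 -> matches Nate
  - order 4 (Notebook): customer_id=1 -> matches Nate
  - order 5 (Headphones): customer_id=NULL, no match -> dropped
  - order 6 (Desk): customer_id=1 -> matches Nate
So 1 of 6 rows is dropped.

SQL:
SELECT a.product, b.name AS customer
FROM orders a
INNER JOIN customers b ON a.customer_id = b.id

Result:
product  | customer
---------+---------
Printer  | Jack    
Camera   | Jack    
Speaker  | Nate    
Notebook | Nate    
Desk     | Nate    


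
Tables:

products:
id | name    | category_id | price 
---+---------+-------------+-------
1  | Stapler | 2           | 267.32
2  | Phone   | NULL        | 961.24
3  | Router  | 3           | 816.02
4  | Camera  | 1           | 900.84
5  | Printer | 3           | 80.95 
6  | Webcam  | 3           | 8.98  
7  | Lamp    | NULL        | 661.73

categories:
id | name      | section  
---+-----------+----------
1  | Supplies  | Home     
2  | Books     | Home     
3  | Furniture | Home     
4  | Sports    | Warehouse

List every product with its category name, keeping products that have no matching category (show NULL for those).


LEFT JOIN keeps every row from products (the left table); where category_id has no match in categories, the category columns become NULL. Walk through each product:
  - product 1 (Stapler): category_id=2 -> matches Books
  - product 2 (Phone): category_id=NULL, no match -> kept with NULL
  - product 3 (Router): category_id=3 -> matches Furniture
  - product 4 (Camera): category_id=1 -> matches Supplies
  - product 5 (Printer): category_id=3 -> matches Furniture
  - product 6 (Webcam): category_id=3 -> matches Furniture
  - product 7 (Lamp): category_id=NULL, no match -> kept with NULL
All 7 rows appear; 2 have NULL category.

SQL:
SELECT a.name, b.name AS category
FROM products a
LEFT JOIN categories b ON a.category_id = b.id

Result:
name    | category 
--------+----------
Stapler | Books    
Phone   | NULL     
Router  | Furniture
Camera  | Supplies 
Printer | Furniture
Webcam  | Furniture
Lamp    | NULL     


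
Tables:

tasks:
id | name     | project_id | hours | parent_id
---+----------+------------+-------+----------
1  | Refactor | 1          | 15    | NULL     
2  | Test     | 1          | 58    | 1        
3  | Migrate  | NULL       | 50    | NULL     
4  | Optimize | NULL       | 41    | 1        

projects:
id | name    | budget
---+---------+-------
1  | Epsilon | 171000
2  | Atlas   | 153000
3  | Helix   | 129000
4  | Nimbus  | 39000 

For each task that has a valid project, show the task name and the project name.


INNER JOIN keeps only tasks rows whose project_id matches an id in projects. Walk through each task:
  - task 1 (Refactor): project_id=1 -> matches Epsilon
  - task 2 (Test): project_id=1 -> matches Epsilon
  - task 3 (Migrate): project_id=NULL, no match -> dropped
  - task 4 (Optimize): project_id=NULL, no match -> dropped
So 2 of 4 rows are dropped.

SQL:
SELECT a.name, b.name AS project
FROM tasks a
INNER JOIN projects b ON a.project_id = b.id

Result:
name     | project
---------+--------
Refactor | Epsilon
Test     | Epsilon


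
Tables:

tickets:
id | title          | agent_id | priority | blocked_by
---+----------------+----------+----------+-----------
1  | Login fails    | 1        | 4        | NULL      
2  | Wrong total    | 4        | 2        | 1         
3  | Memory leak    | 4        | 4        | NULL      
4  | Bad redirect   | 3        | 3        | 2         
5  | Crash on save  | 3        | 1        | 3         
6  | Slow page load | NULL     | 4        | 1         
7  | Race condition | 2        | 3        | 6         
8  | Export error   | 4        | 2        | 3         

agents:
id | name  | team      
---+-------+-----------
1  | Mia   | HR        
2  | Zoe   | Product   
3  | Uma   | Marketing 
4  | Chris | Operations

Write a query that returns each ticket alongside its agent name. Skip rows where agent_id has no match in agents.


INNER JOIN keeps only tickets rows whose agent_id matches an id in agents. Walk through each ticket:
  - ticket 1 (Login fails): agent_id=1 -> matches Mia
  - ticket 2 (Wrong total): agent_id=4 -> matches Chris
  - ticket 3 (Memory leak): agent_id=4 -> matches Chris
  - ticket 4 (Bad redirect): agent_id=3 -> matches Uma
  - ticket 5 (Crash on save): agent_id=3 -> matches Uma
  - ticket 6 (Slow page load): agent_id=NULL, no match -> dropped
  - ticket 7 (Race condition): agent_id=2 -> matches Zoe
  - ticket 8 (Export error): agent_id=4 -> matches Chris
So 1 of 8 rows is dropped.

SQL:
SELECT a.title, b.name AS agent
FROM tickets a
INNER JOIN agents b ON a.agent_id = b.id

Result:
title          | agent
---------------+------
Login fails    | Mia  
Wrong total    | Chris
Memory leak    | Chris
Bad redirect   | Uma  
Crash on save  | Uma  
Race condition | Zoe  
Export error   | Chris


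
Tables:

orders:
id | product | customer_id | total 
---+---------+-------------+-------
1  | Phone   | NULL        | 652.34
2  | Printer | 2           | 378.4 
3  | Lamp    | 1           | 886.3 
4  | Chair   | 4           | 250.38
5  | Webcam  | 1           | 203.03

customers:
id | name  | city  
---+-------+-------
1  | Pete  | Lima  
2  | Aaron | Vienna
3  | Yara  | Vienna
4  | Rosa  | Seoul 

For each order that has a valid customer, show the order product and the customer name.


INNER JOIN keeps only orders rows whose customer_id matches an id in customers. Walk through each order:
  - order 1 (Phone): customer_id=NULL, no match -> dropped
  - order 2 (Printer): customer_id=2 -> matches Aaron
  - order 3 (Lamp): customer_id=1 -> matches Pete
  - order 4 (Chair): customer_id=4 -> matches Rosa
  - order 5 (Webcam): customer_id=1 -> matches Pete
So 1 of 5 rows is dropped.

SQL:
SELECT a.product, b.name AS customer
FROM orders a
INNER JOIN customers b ON a.customer_id = b.id

Result:
product | customer
--------+---------
Printer | Aaron   
Lamp    | Pete    
Chair   | Rosa    
Webcam  | Pete    


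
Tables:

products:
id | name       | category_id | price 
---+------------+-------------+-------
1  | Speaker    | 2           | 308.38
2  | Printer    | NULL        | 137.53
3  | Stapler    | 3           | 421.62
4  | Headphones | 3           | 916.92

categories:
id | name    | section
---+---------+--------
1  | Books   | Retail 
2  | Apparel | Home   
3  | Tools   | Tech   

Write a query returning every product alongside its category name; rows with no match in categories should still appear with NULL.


LEFT JOIN keeps every row from products (the left table); where category_id has no match in categories, the category columns become NULL. Walk through each product:
  - product 1 (Speaker): category_id=2 -> matches Apparel
  - product 2 (Printer): category_id=NULL, no match -> kept with NULL
  - product 3 (Stapler): category_id=3 -> matches Tools
  - product 4 (Headphones): category_id=3 -> matches Tools
All 4 rows appear; 1 has NULL category.

SQL:
SELECT a.name, b.name AS category
FROM products a
LEFT JOIN categories b ON a.category_id = b.id

Result:
name       | category
-----------+---------
Speaker    | Apparel 
Printer    | NULL    
Stapler    | Tools   
Headphones | Tools   


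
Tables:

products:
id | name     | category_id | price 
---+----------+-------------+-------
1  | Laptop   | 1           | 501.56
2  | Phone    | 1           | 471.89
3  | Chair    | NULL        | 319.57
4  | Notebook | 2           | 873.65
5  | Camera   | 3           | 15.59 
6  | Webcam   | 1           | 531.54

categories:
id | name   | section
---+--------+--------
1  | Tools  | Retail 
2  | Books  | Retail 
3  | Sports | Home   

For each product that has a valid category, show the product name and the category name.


INNER JOIN keeps only products rows whose category_id matches an id in categories. Walk through each product:
  - product 1 (Laptop): category_id=1 -> matches Tools
  - product 2 (Phone): category_id=1 -> matches Tools
  - product 3 (Chair): category_id=NULL, no match -> dropped
  - product 4 (Notebook): category_id=2 -> matches Books
  - product 5 (Camera): category_id=3 -> matches Sports
  - product 6 (Webcam): category_id=1 -> matches Tools
So 1 of 6 rows is dropped.

SQL:
SELECT a.name, b.name AS category
FROM products a
INNER JOIN categories b ON a.category_id = b.id

Result:
name     | category
---------+---------
Laptop   | Tools   
Phone    | Tools   
Notebook | Books   
Camera   | Sports  
Webcam   | Tools   


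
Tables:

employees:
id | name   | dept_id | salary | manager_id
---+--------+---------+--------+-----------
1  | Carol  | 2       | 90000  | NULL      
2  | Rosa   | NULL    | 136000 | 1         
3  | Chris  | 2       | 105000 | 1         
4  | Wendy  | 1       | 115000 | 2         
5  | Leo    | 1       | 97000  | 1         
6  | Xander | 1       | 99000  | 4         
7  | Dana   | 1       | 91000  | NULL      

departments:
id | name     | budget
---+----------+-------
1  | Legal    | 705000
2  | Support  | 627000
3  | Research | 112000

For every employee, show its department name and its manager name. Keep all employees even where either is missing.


Two LEFT JOINs from the same base table employees: one to departments via dept_id, one to employees itself via manager_id. Both are LEFT so every employee is preserved.
Match against departments:
  - employee 1 (Carol): dept_id=2 -> matches Support
  - employee 2 (Rosa): dept_id=NULL, no match -> kept with NULL
  - employee 3 (Chris): dept_id=2 -> matches Support
  - employee 4 (Wendy): dept_id=1 -> matches Legal
  - employee 5 (Leo): dept_id=1 -> matches Legal
  - employee 6 (Xander): dept_id=1 -> matches Legal
  - employee 7 (Dana): dept_id=1 -> matches Legal
Match against employees (self):
  - employee 1 (Carol): manager_id=NULL -> NULL
  - employee 2 (Rosa): manager_id=1 -> Carol
  - employee 3 (Chris): manager_id=1 -> Carol
  - employee 4 (Wendy): manager_id=2 -> Rosa
  - employee 5 (Leo): manager_id=1 -> Carol
  - employee 6 (Xander): manager_id=4 -> Wendy
  - employee 7 (Dana): manager_id=NULL -> NULL

SQL:
SELECT a.name, b.name AS department, c.name AS manager
FROM employees a
LEFT JOIN departments b ON a.dept_id = b.id
LEFT JOIN employees c ON a.manager_id = c.id

Result:
name   | department | manager
-------+------------+--------
Carol  | Support    | NULL   
Rosa   | NULL       | Carol  
Chris  | Support    | Carol  
Wendy  | Legal      | Rosa   
Leo    | Legal      | Carol  
Xander | Legal      | Wendy  
Dana   | Legal      | NULL   


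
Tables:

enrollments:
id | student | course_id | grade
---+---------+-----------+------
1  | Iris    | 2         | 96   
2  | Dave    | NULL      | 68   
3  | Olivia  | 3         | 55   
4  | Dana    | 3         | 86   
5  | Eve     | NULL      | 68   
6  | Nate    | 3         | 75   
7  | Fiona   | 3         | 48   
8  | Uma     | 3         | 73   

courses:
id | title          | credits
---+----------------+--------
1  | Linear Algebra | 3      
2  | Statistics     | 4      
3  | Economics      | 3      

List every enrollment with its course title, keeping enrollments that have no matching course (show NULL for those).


LEFT JOIN keeps every row from enrollments (the left table); where course_id has no match in courses, the course columns become NULL. Walk through each enrollment:
  - enrollment 1 (Iris): course_id=2 -> matches Statistics
  - enrollment 2 (Dave): course_id=NULL, no match -> kept with NULL
  - enrollment 3 (Olivia): course_id=3 -> matches Economics
  - enrollment 4 (Dana): course_id=3 -> matches Economics
  - enrollment 5 (Eve): course_id=NULL, no match -> kept with NULL
  - enrollment 6 (Nate): course_id=3 -> matches Economics
  - enrollment 7 (Fiona): course_id=3 -> matches Economics
  - enrollment 8 (Uma): course_id=3 -> matches Economics
All 8 rows appear; 2 have NULL course.

SQL:
SELECT a.student, b.title AS course
FROM enrollments a
LEFT JOIN courses b ON a.course_id = b.id

Result:
student | course    
--------+-----------
Iris    | Statistics
Dave    | NULL      
Olivia  | Economics 
Dana    | Economics 
Eve     | NULL      
Nate    | Economics 
Fiona   | Economics 
Uma     | Economics 


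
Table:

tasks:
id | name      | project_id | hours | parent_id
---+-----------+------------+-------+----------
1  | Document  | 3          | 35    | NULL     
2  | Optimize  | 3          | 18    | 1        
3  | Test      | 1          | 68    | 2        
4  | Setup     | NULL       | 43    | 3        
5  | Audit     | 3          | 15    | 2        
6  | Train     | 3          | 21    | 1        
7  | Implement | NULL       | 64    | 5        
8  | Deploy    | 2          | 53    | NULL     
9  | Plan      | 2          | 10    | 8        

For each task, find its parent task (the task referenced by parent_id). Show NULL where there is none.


This is a self-join: tasks is joined to a second copy of itself, matching each row's parent_id to another row's id. Use LEFT JOIN so rows with parent_id=NULL are kept.
  - task 1 (Document): parent_id=NULL -> NULL
  - task 2 (Optimize): parent_id=1 -> Document
  - task 3 (Test): parent_id=2 -> Optimize
  - task 4 (Setup): parent_id=3 -> Test
  - task 5 (Audit): parent_id=2 -> Optimize
  - task 6 (Train): parent_id=1 -> Document
  - task 7 (Implement): parent_id=5 -> Audit
  - task 8 (Deploy): parent_id=NULL -> NULL
  - task 9 (Plan): parent_id=8 -> Deploy

SQL:
SELECT a.name AS item, b.name AS parent
FROM tasks a
LEFT JOIN tasks b ON a.parent_id = b.id

Result:
item      | parent  
----------+---------
Document  | NULL    
Optimize  | Document
Test      | Optimize
Setup     | Test    
Audit     | Optimize
Train     | Document
Implement | Audit   
Deploy    | NULL    
Plan      | Deploy  


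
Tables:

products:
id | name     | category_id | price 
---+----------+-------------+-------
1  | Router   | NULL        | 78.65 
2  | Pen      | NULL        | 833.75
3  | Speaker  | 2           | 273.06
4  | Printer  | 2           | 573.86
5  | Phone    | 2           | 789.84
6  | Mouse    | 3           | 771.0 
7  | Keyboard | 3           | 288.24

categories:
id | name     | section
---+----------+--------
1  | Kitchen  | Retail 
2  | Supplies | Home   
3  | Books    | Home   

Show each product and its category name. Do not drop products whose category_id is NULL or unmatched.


LEFT JOIN keeps every row from products (the left table); where category_id has no match in categories, the category columns become NULL. Walk through each product:
  - product 1 (Router): category_id=NULL, no match -> kept with NULL
  - product 2 (Pen): category_id=NULL, no match -> kept with NULL
  - product 3 (Speaker): category_id=2 -> matches Supplies
  - product 4 (Printer): category_id=2 -> matches Supplies
  - product 5 (Phone): category_id=2 -> matches Supplies
  - product 6 (Mouse): category_id=3 -> matches Books
  - product 7 (Keyboard): category_id=3 -> matches Books
All 7 rows appear; 2 have NULL category.

SQL:
SELECT a.name, b.name AS category
FROM products a
LEFT JOIN categories b ON a.category_id = b.id

Result:
name     | category
---------+---------
Router   | NULL    
Pen      | NULL    
Speaker  | Supplies
Printer  | Supplies
Phone    | Supplies
Mouse    | Books   
Keyboard | Books   


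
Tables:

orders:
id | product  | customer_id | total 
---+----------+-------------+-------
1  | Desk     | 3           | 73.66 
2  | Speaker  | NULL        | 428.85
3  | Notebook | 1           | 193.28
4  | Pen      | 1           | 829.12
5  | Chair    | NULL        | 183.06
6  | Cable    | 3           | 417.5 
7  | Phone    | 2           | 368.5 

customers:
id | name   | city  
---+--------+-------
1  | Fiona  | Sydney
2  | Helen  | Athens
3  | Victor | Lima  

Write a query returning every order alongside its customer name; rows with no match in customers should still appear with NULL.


LEFT JOIN keeps every row from orders (the left table); where customer_id has no match in customers, the customer columns become NULL. Walk through each order:
  - order 1 (Desk): customer_id=3 -> matches Victor
  - order 2 (Speaker): customer_id=NULL, no match -> kept with NULL
  - order 3 (Notebook): customer_id=1 -> matches Fiona
  - order 4 (Pen): customer_id=1 -> matches Fiona
  - order 5 (Chair): customer_id=NULL, no match -> kept with NULL
  - order 6 (Cable): customer_id=3 -> matches Victor
  - order 7 (Phone): customer_id=2 -> matches Helen
All 7 rows appear; 2 have NULL customer.

SQL:
SELECT a.product, b.name AS customer
FROM orders a
LEFT JOIN customers b ON a.customer_id = b.id

Result:
product  | customer
---------+---------
Desk     | Victor  
Speaker  | NULL    
Notebook | Fiona   
Pen      | Fiona   
Chair    | NULL    
Cable    | Victor  
Phone    | Helen   


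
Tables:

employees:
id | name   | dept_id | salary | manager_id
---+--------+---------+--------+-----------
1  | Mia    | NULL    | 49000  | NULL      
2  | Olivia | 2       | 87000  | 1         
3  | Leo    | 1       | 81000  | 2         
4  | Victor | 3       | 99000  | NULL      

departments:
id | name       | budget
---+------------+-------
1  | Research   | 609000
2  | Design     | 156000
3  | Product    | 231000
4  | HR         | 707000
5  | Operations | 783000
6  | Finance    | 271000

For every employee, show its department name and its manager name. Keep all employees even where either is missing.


Two LEFT JOINs from the same base table employees: one to departments via dept_id, one to employees itself via manager_id. Both are LEFT so every employee is preserved.
Match against departments:
  - employee 1 (Mia): dept_id=NULL, no match -> kept with NULL
  - employee 2 (Olivia): dept_id=2 -> matches Design
  - employee 3 (Leo): dept_id=1 -> matches Research
  - employee 4 (Victor): dept_id=3 -> matches Product
Match against employees (self):
  - employee 1 (Mia): manager_id=NULL -> NULL
  - employee 2 (Olivia): manager_id=1 -> Mia
  - employee 3 (Leo): manager_id=2 -> Olivia
  - employee 4 (Victor): manager_id=NULL -> NULL

SQL:
SELECT a.name, b.name AS department, c.name AS manager
FROM employees a
LEFT JOIN departments b ON a.dept_id = b.id
LEFT JOIN employees c ON a.manager_id = c.id

Result:
name   | department | manager
-------+------------+--------
Mia    | NULL       | NULL   
Olivia | Design     | Mia    
Leo    | Research   | Olivia 
Victor | Product    | NULL   
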